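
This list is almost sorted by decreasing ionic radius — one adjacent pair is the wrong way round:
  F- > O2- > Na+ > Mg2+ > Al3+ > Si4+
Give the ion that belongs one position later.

F-

Check each adjacent pair. F- and O2- are reversed: they are isoelectronic (10 e⁻) and F has more protons than O (9 vs 8), making F- smaller. No other neighbouring pair contradicts the periodic trends, so F- is the ion listed too early.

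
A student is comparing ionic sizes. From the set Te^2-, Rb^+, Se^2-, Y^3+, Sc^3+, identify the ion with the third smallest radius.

Rb^+

Sc^3+ (Z=21, 18 e⁻), Y^3+ (Z=39, 36 e⁻), Rb^+ (Z=37, 36 e⁻), Se^2- (Z=34, 36 e⁻), Te^2- (Z=52, 54 e⁻). Sc^3+ < Y^3+ (same group, 1 shell fewer); Y^3+ < Rb^+ (isoelectronic, higher Z=39 is smaller); Rb^+ < Se^2- (isoelectronic, higher Z=37 is smaller); Se^2- < Te^2- (same group, period 4 vs 5).
Ordering: Sc^3+ < Y^3+ < Rb^+ < Se^2- < Te^2-. The third smallest is Rb^+.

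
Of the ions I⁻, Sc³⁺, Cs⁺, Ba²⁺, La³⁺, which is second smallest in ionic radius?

Tabulating Z and e⁻: Sc³⁺ has 18 e⁻ (Z=21), La³⁺ has 54 e⁻ (Z=57), Ba²⁺ has 54 e⁻ (Z=56), Cs⁺ has 54 e⁻ (Z=55), I⁻ has 54 e⁻ (Z=53). Sc³⁺ < La³⁺ (same group, 2 shells fewer); La³⁺ < Ba²⁺ (isoelectronic, higher Z=57 is smaller); Ba²⁺ < Cs⁺ (isoelectronic, higher Z=56 is smaller); Cs⁺ < I⁻ (isoelectronic, higher Z=55 is smaller).
Full ascending order: Sc³⁺ < La³⁺ < Ba²⁺ < Cs⁺ < I⁻. Counting from the smallest, position 2 is La³⁺.

La³⁺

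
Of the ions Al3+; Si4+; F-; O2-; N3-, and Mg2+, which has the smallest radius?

All of these have 10 electrons (isoelectronic). With the same electron cloud, the ion with the most protons pulls it in tightest. Nuclear charges: Si4+ (Z=14), Al3+ (Z=13), Mg2+ (Z=12), F- (Z=9), O2- (Z=8), N3- (Z=7). Highest Z is smallest.

Si4+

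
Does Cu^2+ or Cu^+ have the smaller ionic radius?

Cu^2+

For a single element, ionic radius drops as positive charge rises — Cu^2+ < Cu^+.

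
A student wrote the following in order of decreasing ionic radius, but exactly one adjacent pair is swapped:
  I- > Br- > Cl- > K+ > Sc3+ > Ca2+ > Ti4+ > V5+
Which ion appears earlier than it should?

Sc3+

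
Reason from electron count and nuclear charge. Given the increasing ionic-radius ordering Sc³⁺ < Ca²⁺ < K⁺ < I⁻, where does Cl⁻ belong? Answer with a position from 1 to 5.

4

Tabulating Z and e⁻: Sc³⁺: 18 e⁻, Z=21, Ca²⁺: 18 e⁻, Z=20, K⁺: 18 e⁻, Z=19, Cl⁻: 18 e⁻, Z=17, I⁻: 54 e⁻, Z=53. Sc³⁺ < Ca²⁺ (both 18 e⁻, Z=21>20); Ca²⁺ < K⁺ (both 18 e⁻, Z=20>19); K⁺ < Cl⁻ (isoelectronic, higher Z=19 is smaller); Cl⁻ < I⁻ (same group, 2 shells fewer).
Merged order: Sc³⁺ < Ca²⁺ < K⁺ < Cl⁻ < I⁻ — Cl⁻ is number 4.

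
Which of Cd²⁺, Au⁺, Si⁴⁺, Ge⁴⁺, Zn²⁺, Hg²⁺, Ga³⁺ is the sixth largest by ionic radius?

Ge⁴⁺

Electron counts and nuclear charges: Si⁴⁺ has 10 e⁻ (Z=14), Ge⁴⁺ has 28 e⁻ (Z=32), Ga³⁺ has 28 e⁻ (Z=31), Zn²⁺ has 28 e⁻ (Z=30), Cd²⁺ has 46 e⁻ (Z=48), Hg²⁺ has 78 e⁻ (Z=80), Au⁺ has 78 e⁻ (Z=79). Si⁴⁺ < Ge⁴⁺ (same group, period 3 vs 4); Ge⁴⁺ < Ga³⁺ (isoelectronic, higher Z=32 is smaller); Ga³⁺ < Zn²⁺ (isoelectronic, higher Z=31 is smaller); Zn²⁺ < Cd²⁺ (same group, 1 shell fewer); Cd²⁺ < Hg²⁺ (same group, period 5 vs 6); Hg²⁺ < Au⁺ (both 78 e⁻, Z=80>79).
Ordering: Si⁴⁺ < Ge⁴⁺ < Ga³⁺ < Zn²⁺ < Cd²⁺ < Hg²⁺ < Au⁺. The sixth largest is Ge⁴⁺.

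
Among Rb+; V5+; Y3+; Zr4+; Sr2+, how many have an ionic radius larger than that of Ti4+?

Work out protons and electrons: V5+ (Z=23, 18 e⁻), Ti4+ (Z=22, 18 e⁻), Zr4+ (Z=40, 36 e⁻), Y3+ (Z=39, 36 e⁻), Sr2+ (Z=38, 36 e⁻), Rb+ (Z=37, 36 e⁻). V5+ < Ti4+ (both 18 e⁻, Z=23>22); Ti4+ < Zr4+ (same group, period 4 vs 5); Zr4+ < Y3+ (isoelectronic, higher Z=40 is smaller); Y3+ < Sr2+ (both 36 e⁻, Z=39>38); Sr2+ < Rb+ (both 36 e⁻, Z=38>37).
Placing each against Ti4+: smaller — V5+; larger — Zr4+, Y3+, Sr2+, Rb+. So 4 are larger.

4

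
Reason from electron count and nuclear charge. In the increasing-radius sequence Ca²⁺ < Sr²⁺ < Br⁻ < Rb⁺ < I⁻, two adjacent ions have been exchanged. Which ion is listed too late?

Compare adjacent ions: they are isoelectronic (36 e⁻) and Rb has more protons than Br (37 vs 35), making Rb⁺ smaller — yet in this increasing list Br⁻ sits before Rb⁺. Nothing else is reversed, so Rb⁺ should move one place to the left.

Rb⁺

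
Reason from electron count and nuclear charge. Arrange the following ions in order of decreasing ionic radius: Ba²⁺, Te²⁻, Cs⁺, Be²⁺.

Electron counts and nuclear charges: Be²⁺: 2 e⁻, Z=4, Ba²⁺: 54 e⁻, Z=56, Cs⁺: 54 e⁻, Z=55, Te²⁻: 54 e⁻, Z=52. Be²⁺ < Ba²⁺ (same group, period 2 vs 6); Ba²⁺ < Cs⁺ (both 54 e⁻, Z=56>55); Cs⁺ < Te²⁻ (isoelectronic, higher Z=55 is smaller).

Te²⁻ > Cs⁺ > Ba²⁺ > Be²⁺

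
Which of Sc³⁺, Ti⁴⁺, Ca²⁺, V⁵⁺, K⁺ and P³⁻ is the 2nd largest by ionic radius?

Isoelectronic series (18 e⁻ each). Size is set by nuclear charge: more protons means a smaller ion. V⁵⁺ (Z=23), Ti⁴⁺ (Z=22), Sc³⁺ (Z=21), Ca²⁺ (Z=20), K⁺ (Z=19), P³⁻ (Z=15).
That gives V⁵⁺ < Ti⁴⁺ < Sc³⁺ < Ca²⁺ < K⁺ < P³⁻. From the largest end, number 2 is K⁺.

K⁺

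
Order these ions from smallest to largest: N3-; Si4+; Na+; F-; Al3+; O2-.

Si4+ < Al3+ < Na+ < F- < O2- < N3-

These species are isoelectronic with 10 electrons. The only difference is the number of protons: Si4+ (Z=14), Al3+ (Z=13), Na+ (Z=11), F- (Z=9), O2- (Z=8), N3- (Z=7). The strongest nuclear pull (Si4+) gives the smallest ion.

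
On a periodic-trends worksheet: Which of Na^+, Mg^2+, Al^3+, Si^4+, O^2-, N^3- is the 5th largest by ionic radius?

All of these have 10 electrons (isoelectronic). With the same electron cloud, the ion with the most protons pulls it in tightest. Nuclear charges: Si^4+ (Z=14), Al^3+ (Z=13), Mg^2+ (Z=12), Na^+ (Z=11), O^2- (Z=8), N^3- (Z=7). Highest Z is smallest.
That gives Si^4+ < Al^3+ < Mg^2+ < Na^+ < O^2- < N^3-. From the largest end, number 5 is Al^3+.

Al^3+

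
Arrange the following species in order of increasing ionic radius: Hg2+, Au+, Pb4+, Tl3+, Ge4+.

Work out protons and electrons: Ge4+ has 28 e⁻ (Z=32), Pb4+ has 78 e⁻ (Z=82), Tl3+ has 78 e⁻ (Z=81), Hg2+ has 78 e⁻ (Z=80), Au+ has 78 e⁻ (Z=79). Ge4+ < Pb4+ (same group, period 4 vs 6); Pb4+ < Tl3+ (both 78 e⁻, Z=82>81); Tl3+ < Hg2+ (isoelectronic, higher Z=81 is smaller); Hg2+ < Au+ (isoelectronic, higher Z=80 is smaller).

Ge4+ < Pb4+ < Tl3+ < Hg2+ < Au+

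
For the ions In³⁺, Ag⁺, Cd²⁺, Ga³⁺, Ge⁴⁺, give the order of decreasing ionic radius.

Electron counts and nuclear charges: Ge⁴⁺ has 28 e⁻ (Z=32), Ga³⁺ has 28 e⁻ (Z=31), In³⁺ has 46 e⁻ (Z=49), Cd²⁺ has 46 e⁻ (Z=48), Ag⁺ has 46 e⁻ (Z=47). Ge⁴⁺ < Ga³⁺ (both 28 e⁻, Z=32>31); Ga³⁺ < In³⁺ (same group, period 4 vs 5); In³⁺ < Cd²⁺ (both 46 e⁻, Z=49>48); Cd²⁺ < Ag⁺ (isoelectronic, higher Z=48 is smaller).

Ag⁺ > Cd²⁺ > In³⁺ > Ga³⁺ > Ge⁴⁺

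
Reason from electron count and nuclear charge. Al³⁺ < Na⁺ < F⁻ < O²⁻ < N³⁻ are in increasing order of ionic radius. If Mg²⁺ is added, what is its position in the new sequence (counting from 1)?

2

Isoelectronic series (10 e⁻ each). Size is set by nuclear charge: more protons means a smaller ion. Al³⁺ (Z=13), Mg²⁺ (Z=12), Na⁺ (Z=11), F⁻ (Z=9), O²⁻ (Z=8), N³⁻ (Z=7).
With Mg²⁺ included the full order is Al³⁺ < Mg²⁺ < Na⁺ < F⁻ < O²⁻ < N³⁻, so it takes position 2.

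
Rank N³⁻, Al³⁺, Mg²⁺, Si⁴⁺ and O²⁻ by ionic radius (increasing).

Isoelectronic series (10 e⁻ each). Size is set by nuclear charge: more protons means a smaller ion. Si⁴⁺ (Z=14), Al³⁺ (Z=13), Mg²⁺ (Z=12), O²⁻ (Z=8), N³⁻ (Z=7).

Si⁴⁺ < Al³⁺ < Mg²⁺ < O²⁻ < N³⁻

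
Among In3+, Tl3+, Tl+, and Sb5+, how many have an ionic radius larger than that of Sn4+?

3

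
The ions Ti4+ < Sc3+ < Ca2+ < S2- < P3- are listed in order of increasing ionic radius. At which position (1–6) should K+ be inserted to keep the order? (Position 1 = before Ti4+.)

4

These species are isoelectronic with 18 electrons. The only difference is the number of protons: Ti4+ (Z=22), Sc3+ (Z=21), Ca2+ (Z=20), K+ (Z=19), S2- (Z=16), P3- (Z=15). The strongest nuclear pull (Ti4+) gives the smallest ion.
The complete sequence is Ti4+ < Sc3+ < Ca2+ < K+ < S2- < P3-. K+ sits at position 4.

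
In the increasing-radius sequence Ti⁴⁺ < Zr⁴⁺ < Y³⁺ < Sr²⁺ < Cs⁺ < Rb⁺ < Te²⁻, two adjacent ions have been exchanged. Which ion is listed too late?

Scanning neighbour by neighbour, only Cs⁺/Rb⁺ violates a trend: same group and charge — period 5 sits above period 6, so Rb⁺ is smaller. That makes Rb⁺ the one sitting a position late relative to where it belongs.

Rb⁺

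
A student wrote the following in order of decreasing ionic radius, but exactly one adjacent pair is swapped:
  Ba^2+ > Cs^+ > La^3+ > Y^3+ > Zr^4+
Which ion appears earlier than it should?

Ba^2+

The pair Ba^2+, Cs^+ is the wrong way round — Ba^2+ and Cs^+ share 54 electrons; the higher nuclear charge on Ba (Z=56) contracts it more, so Ba^2+ < Cs^+. All other adjacent pairs agree with periodic trends, so Ba^2+ is the misplaced ion.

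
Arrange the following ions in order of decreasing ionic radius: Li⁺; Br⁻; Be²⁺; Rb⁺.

First list Z and electron count for each: Be²⁺ (Z=4, 2 e⁻), Li⁺ (Z=3, 2 e⁻), Rb⁺ (Z=37, 36 e⁻), Br⁻ (Z=35, 36 e⁻). Be²⁺ < Li⁺ (both 2 e⁻, Z=4>3); Li⁺ < Rb⁺ (same group, period 2 vs 5); Rb⁺ < Br⁻ (isoelectronic, higher Z=37 is smaller).

Br⁻ > Rb⁺ > Li⁺ > Be²⁺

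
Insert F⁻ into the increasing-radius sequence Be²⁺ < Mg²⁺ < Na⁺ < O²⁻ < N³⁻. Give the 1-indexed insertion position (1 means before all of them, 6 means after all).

Work out protons and electrons: Be²⁺: 2 e⁻, Z=4, Mg²⁺: 10 e⁻, Z=12, Na⁺: 10 e⁻, Z=11, F⁻: 10 e⁻, Z=9, O²⁻: 10 e⁻, Z=8, N³⁻: 10 e⁻, Z=7. Be²⁺ < Mg²⁺ (same group, period 2 vs 3); Mg²⁺ < Na⁺ (isoelectronic, higher Z=12 is smaller); Na⁺ < F⁻ (both 10 e⁻, Z=11>9); F⁻ < O²⁻ (isoelectronic, higher Z=9 is smaller); O²⁻ < N³⁻ (isoelectronic, higher Z=8 is smaller).
With F⁻ included the full order is Be²⁺ < Mg²⁺ < Na⁺ < F⁻ < O²⁻ < N³⁻, so it takes position 4.

4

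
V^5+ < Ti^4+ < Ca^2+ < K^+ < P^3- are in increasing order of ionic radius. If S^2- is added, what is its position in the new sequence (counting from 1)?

5

These species are isoelectronic with 18 electrons. The only difference is the number of protons: V^5+ (Z=23), Ti^4+ (Z=22), Ca^2+ (Z=20), K^+ (Z=19), S^2- (Z=16), P^3- (Z=15). The strongest nuclear pull (V^5+) gives the smallest ion.
The complete sequence is V^5+ < Ti^4+ < Ca^2+ < K^+ < S^2- < P^3-. S^2- sits at position 5.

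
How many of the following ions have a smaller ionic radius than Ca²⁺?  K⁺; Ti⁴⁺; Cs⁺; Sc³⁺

Electron counts and nuclear charges: Ti⁴⁺ has 18 e⁻ (Z=22), Sc³⁺ has 18 e⁻ (Z=21), Ca²⁺ has 18 e⁻ (Z=20), K⁺ has 18 e⁻ (Z=19), Cs⁺ has 54 e⁻ (Z=55). Ti⁴⁺ < Sc³⁺ (isoelectronic, higher Z=22 is smaller); Sc³⁺ < Ca²⁺ (both 18 e⁻, Z=21>20); Ca²⁺ < K⁺ (isoelectronic, higher Z=20 is smaller); K⁺ < Cs⁺ (same group, 2 shells fewer).
Placing each against Ca²⁺: smaller — Ti⁴⁺, Sc³⁺; larger — K⁺, Cs⁺. So 2 are smaller.

2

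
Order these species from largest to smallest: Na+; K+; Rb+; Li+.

Rb+ > K+ > Na+ > Li+

All are in the same group with charge +1. Radius grows down the group as n (the outermost shell) increases.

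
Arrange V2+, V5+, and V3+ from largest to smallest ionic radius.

These are all V ions. Removing more electrons (higher positive charge) pulls the remaining electrons in closer, so V5+ is smallest and V2+ is largest.

V2+ > V3+ > V5+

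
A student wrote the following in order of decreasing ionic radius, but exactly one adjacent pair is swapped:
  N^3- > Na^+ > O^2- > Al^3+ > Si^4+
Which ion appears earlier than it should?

Na^+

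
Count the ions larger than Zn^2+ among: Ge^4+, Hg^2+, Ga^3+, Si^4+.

1

Electron counts and nuclear charges: Si^4+ (Z=14, 10 e⁻), Ge^4+ (Z=32, 28 e⁻), Ga^3+ (Z=31, 28 e⁻), Zn^2+ (Z=30, 28 e⁻), Hg^2+ (Z=80, 78 e⁻). Si^4+ < Ge^4+ (same group, period 3 vs 4); Ge^4+ < Ga^3+ (both 28 e⁻, Z=32>31); Ga^3+ < Zn^2+ (both 28 e⁻, Z=31>30); Zn^2+ < Hg^2+ (same group, period 4 vs 6).
Placing each against Zn^2+: smaller — Si^4+, Ge^4+, Ga^3+; larger — Hg^2+. Count: 1.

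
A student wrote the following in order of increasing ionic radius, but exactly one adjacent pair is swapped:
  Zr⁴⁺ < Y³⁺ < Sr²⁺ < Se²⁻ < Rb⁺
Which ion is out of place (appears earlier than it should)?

Se²⁻

The pair Se²⁻, Rb⁺ is the wrong way round — both have 36 electrons but Z(Rb)=37 > Z(Se)=34, so Rb⁺ should be the smaller of the two. All other adjacent pairs agree with periodic trends, so Se²⁻ is the misplaced ion.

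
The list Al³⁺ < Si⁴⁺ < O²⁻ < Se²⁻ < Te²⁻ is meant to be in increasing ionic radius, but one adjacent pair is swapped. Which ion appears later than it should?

Compare adjacent ions: Si⁴⁺ and Al³⁺ share 10 electrons; the higher nuclear charge on Si (Z=14) contracts it more, so Si⁴⁺ < Al³⁺ — yet in this increasing list Al³⁺ sits before Si⁴⁺. Nothing else is reversed, so Si⁴⁺ should move one place to the left.

Si⁴⁺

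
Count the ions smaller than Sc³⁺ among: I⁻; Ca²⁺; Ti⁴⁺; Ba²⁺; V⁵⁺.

2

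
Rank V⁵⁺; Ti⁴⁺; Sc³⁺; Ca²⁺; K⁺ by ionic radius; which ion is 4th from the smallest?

Ca²⁺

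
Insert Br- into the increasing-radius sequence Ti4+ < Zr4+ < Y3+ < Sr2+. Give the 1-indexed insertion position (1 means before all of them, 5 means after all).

5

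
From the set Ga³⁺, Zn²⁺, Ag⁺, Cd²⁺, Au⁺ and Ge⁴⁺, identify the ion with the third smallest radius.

Zn²⁺

Ge⁴⁺: 28 e⁻, Z=32, Ga³⁺: 28 e⁻, Z=31, Zn²⁺: 28 e⁻, Z=30, Cd²⁺: 46 e⁻, Z=48, Ag⁺: 46 e⁻, Z=47, Au⁺: 78 e⁻, Z=79. Ge⁴⁺ < Ga³⁺ (both 28 e⁻, Z=32>31); Ga³⁺ < Zn²⁺ (both 28 e⁻, Z=31>30); Zn²⁺ < Cd²⁺ (same group, period 4 vs 5); Cd²⁺ < Ag⁺ (both 46 e⁻, Z=48>47); Ag⁺ < Au⁺ (same group, period 5 vs 6).
Full ascending order: Ge⁴⁺ < Ga³⁺ < Zn²⁺ < Cd²⁺ < Ag⁺ < Au⁺. Counting from the smallest, position 3 is Zn²⁺.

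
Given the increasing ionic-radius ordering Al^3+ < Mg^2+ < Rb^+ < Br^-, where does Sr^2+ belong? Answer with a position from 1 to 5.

3

Work out protons and electrons: Al^3+ (Z=13, 10 e⁻), Mg^2+ (Z=12, 10 e⁻), Sr^2+ (Z=38, 36 e⁻), Rb^+ (Z=37, 36 e⁻), Br^- (Z=35, 36 e⁻). Al^3+ < Mg^2+ (both 10 e⁻, Z=13>12); Mg^2+ < Sr^2+ (same group, 2 shells fewer); Sr^2+ < Rb^+ (both 36 e⁻, Z=38>37); Rb^+ < Br^- (both 36 e⁻, Z=37>35).
Putting Sr^2+ in gives Al^3+ < Mg^2+ < Sr^2+ < Rb^+ < Br^-; it lands at slot 3.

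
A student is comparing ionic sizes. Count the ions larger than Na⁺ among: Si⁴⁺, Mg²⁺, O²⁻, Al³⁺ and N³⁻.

2

Each ion has 10 electrons. The ranking follows nuclear charge in reverse — greater Z gives a smaller radius. Si⁴⁺ (Z=14), Al³⁺ (Z=13), Mg²⁺ (Z=12), Na⁺ (Z=11), O²⁻ (Z=8), N³⁻ (Z=7).
Relative to Na⁺, the ions that are larger are O²⁻, N³⁻. So 2 are larger.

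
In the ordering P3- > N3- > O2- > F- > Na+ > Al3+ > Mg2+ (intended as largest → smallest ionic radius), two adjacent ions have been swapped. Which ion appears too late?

Scanning neighbour by neighbour, only Al3+/Mg2+ violates a trend: they are isoelectronic (10 e⁻) and Al has more protons than Mg (13 vs 12), making Al3+ smaller. That makes Mg2+ the one sitting a position late relative to where it belongs.

Mg2+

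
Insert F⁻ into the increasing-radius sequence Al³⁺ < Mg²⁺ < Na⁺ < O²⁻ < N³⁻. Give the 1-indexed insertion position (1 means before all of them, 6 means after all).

Each ion has 10 electrons. The ranking follows nuclear charge in reverse — greater Z gives a smaller radius. Al³⁺ (Z=13), Mg²⁺ (Z=12), Na⁺ (Z=11), F⁻ (Z=9), O²⁻ (Z=8), N³⁻ (Z=7).
With F⁻ included the full order is Al³⁺ < Mg²⁺ < Na⁺ < F⁻ < O²⁻ < N³⁻, so it takes position 4.

4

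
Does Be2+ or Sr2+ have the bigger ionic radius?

Sr2+

These ions sit in one column with identical charge. Each step down the periodic table adds a principal shell, increasing the radius.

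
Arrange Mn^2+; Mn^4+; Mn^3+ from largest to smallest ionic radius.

These are all Mn ions. Removing more electrons (higher positive charge) pulls the remaining electrons in closer, so Mn^4+ is smallest and Mn^2+ is largest.

Mn^2+ > Mn^3+ > Mn^4+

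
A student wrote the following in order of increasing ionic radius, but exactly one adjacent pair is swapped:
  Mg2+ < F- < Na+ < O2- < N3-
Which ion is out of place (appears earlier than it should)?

Check each adjacent pair. F- and Na+ are reversed: Na+ and F- share 10 electrons; the higher nuclear charge on Na (Z=11) contracts it more, so Na+ < F-. No other neighbouring pair contradicts the periodic trends, so F- is the ion listed too early.

F-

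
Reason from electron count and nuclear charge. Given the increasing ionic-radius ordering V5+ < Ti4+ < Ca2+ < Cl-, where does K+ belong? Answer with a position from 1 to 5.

4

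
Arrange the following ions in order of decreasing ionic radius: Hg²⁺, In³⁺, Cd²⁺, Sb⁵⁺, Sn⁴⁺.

Electron counts and nuclear charges: Sb⁵⁺ has 46 e⁻ (Z=51), Sn⁴⁺ has 46 e⁻ (Z=50), In³⁺ has 46 e⁻ (Z=49), Cd²⁺ has 46 e⁻ (Z=48), Hg²⁺ has 78 e⁻ (Z=80). Sb⁵⁺ < Sn⁴⁺ (both 46 e⁻, Z=51>50); Sn⁴⁺ < In³⁺ (both 46 e⁻, Z=50>49); In³⁺ < Cd²⁺ (both 46 e⁻, Z=49>48); Cd²⁺ < Hg²⁺ (same group, 1 shell fewer).

Hg²⁺ > Cd²⁺ > In³⁺ > Sn⁴⁺ > Sb⁵⁺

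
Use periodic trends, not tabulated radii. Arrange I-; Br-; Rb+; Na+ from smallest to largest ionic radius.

Na+ < Rb+ < Br- < I-

Work out protons and electrons: Na+ (Z=11, 10 e⁻), Rb+ (Z=37, 36 e⁻), Br- (Z=35, 36 e⁻), I- (Z=53, 54 e⁻). Na+ < Rb+ (same group, 2 shells fewer); Rb+ < Br- (both 36 e⁻, Z=37>35); Br- < I- (same group, 1 shell fewer).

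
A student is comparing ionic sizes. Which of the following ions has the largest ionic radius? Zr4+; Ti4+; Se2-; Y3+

Se2-

First list Z and electron count for each: Ti4+: 18 e⁻, Z=22, Zr4+: 36 e⁻, Z=40, Y3+: 36 e⁻, Z=39, Se2-: 36 e⁻, Z=34. Ti4+ < Zr4+ (same group, period 4 vs 5); Zr4+ < Y3+ (both 36 e⁻, Z=40>39); Y3+ < Se2- (both 36 e⁻, Z=39>34).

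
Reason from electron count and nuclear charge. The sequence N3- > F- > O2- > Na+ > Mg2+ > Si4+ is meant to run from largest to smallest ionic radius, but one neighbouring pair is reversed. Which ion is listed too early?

F-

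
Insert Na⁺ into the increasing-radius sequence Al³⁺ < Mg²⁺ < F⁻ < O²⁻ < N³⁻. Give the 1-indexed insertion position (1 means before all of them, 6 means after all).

3

All of these have 10 electrons (isoelectronic). With the same electron cloud, the ion with the most protons pulls it in tightest. Nuclear charges: Al³⁺ (Z=13), Mg²⁺ (Z=12), Na⁺ (Z=11), F⁻ (Z=9), O²⁻ (Z=8), N³⁻ (Z=7). Highest Z is smallest.
Putting Na⁺ in gives Al³⁺ < Mg²⁺ < Na⁺ < F⁻ < O²⁻ < N³⁻; it lands at slot 3.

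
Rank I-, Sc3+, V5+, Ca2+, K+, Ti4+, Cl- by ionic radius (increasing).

V5+ < Ti4+ < Sc3+ < Ca2+ < K+ < Cl- < I-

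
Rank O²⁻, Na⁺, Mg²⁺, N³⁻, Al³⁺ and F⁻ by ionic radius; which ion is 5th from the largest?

All of these have 10 electrons (isoelectronic). With the same electron cloud, the ion with the most protons pulls it in tightest. Nuclear charges: Al³⁺ (Z=13), Mg²⁺ (Z=12), Na⁺ (Z=11), F⁻ (Z=9), O²⁻ (Z=8), N³⁻ (Z=7). Highest Z is smallest.
That gives Al³⁺ < Mg²⁺ < Na⁺ < F⁻ < O²⁻ < N³⁻. From the largest end, number 5 is Mg²⁺.

Mg²⁺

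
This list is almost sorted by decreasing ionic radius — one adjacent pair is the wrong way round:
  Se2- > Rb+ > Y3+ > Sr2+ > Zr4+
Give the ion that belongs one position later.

Y3+

Scanning neighbour by neighbour, only Y3+/Sr2+ violates a trend: both have 36 electrons but Z(Y)=39 > Z(Sr)=38, so Y3+ should be the smaller of the two. That makes Y3+ the one sitting a position early relative to where it belongs.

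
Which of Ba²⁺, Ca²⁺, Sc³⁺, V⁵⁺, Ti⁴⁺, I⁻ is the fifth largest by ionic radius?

Ti⁴⁺

Electron counts and nuclear charges: V⁵⁺: 18 e⁻, Z=23, Ti⁴⁺: 18 e⁻, Z=22, Sc³⁺: 18 e⁻, Z=21, Ca²⁺: 18 e⁻, Z=20, Ba²⁺: 54 e⁻, Z=56, I⁻: 54 e⁻, Z=53. V⁵⁺ < Ti⁴⁺ (isoelectronic, higher Z=23 is smaller); Ti⁴⁺ < Sc³⁺ (isoelectronic, higher Z=22 is smaller); Sc³⁺ < Ca²⁺ (both 18 e⁻, Z=21>20); Ca²⁺ < Ba²⁺ (same group, period 4 vs 6); Ba²⁺ < I⁻ (both 54 e⁻, Z=56>53).
That gives V⁵⁺ < Ti⁴⁺ < Sc³⁺ < Ca²⁺ < Ba²⁺ < I⁻. From the largest end, number 5 is Ti⁴⁺.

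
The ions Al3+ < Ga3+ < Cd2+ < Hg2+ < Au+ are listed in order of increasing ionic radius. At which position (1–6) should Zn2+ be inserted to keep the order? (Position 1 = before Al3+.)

Electron counts and nuclear charges: Al3+ has 10 e⁻ (Z=13), Ga3+ has 28 e⁻ (Z=31), Zn2+ has 28 e⁻ (Z=30), Cd2+ has 46 e⁻ (Z=48), Hg2+ has 78 e⁻ (Z=80), Au+ has 78 e⁻ (Z=79). Al3+ < Ga3+ (same group, 1 shell fewer); Ga3+ < Zn2+ (both 28 e⁻, Z=31>30); Zn2+ < Cd2+ (same group, period 4 vs 5); Cd2+ < Hg2+ (same group, period 5 vs 6); Hg2+ < Au+ (isoelectronic, higher Z=80 is smaller).
Putting Zn2+ in gives Al3+ < Ga3+ < Zn2+ < Cd2+ < Hg2+ < Au+; it lands at slot 3.

3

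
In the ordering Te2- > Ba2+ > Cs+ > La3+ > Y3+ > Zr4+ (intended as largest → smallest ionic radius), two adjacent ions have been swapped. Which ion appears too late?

The pair Ba2+, Cs+ is the wrong way round — they are isoelectronic (54 e⁻) and Ba has more protons than Cs (56 vs 55), making Ba2+ smaller. All other adjacent pairs agree with periodic trends, so Cs+ is the misplaced ion.

Cs+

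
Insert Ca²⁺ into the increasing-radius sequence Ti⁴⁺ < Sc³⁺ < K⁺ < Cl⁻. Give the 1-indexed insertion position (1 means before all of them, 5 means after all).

Each ion has 18 electrons. The ranking follows nuclear charge in reverse — greater Z gives a smaller radius. Ti⁴⁺ (Z=22), Sc³⁺ (Z=21), Ca²⁺ (Z=20), K⁺ (Z=19), Cl⁻ (Z=17).
With Ca²⁺ included the full order is Ti⁴⁺ < Sc³⁺ < Ca²⁺ < K⁺ < Cl⁻, so it takes position 3.

3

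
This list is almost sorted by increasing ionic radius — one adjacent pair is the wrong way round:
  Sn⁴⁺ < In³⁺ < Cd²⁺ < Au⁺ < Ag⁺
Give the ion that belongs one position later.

Compare adjacent ions: both in group 11 with the same charge; Ag⁺ (period 5) has the smaller radius — yet in this increasing list Au⁺ sits before Ag⁺. Nothing else is reversed, so Au⁺ should move one place to the right.

Au⁺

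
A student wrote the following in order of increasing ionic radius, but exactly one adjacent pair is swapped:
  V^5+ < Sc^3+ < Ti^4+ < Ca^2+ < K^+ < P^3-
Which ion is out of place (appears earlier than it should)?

Sc^3+

Check each adjacent pair. Sc^3+ and Ti^4+ are reversed: they are isoelectronic (18 e⁻) and Ti has more protons than Sc (22 vs 21), making Ti^4+ smaller. No other neighbouring pair contradicts the periodic trends, so Sc^3+ is the ion listed too early.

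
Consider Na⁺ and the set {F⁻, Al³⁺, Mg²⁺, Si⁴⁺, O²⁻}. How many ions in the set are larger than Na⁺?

2

Isoelectronic series (10 e⁻ each). Size is set by nuclear charge: more protons means a smaller ion. Si⁴⁺ (Z=14), Al³⁺ (Z=13), Mg²⁺ (Z=12), Na⁺ (Z=11), F⁻ (Z=9), O²⁻ (Z=8).
Overall: Si⁴⁺ < Al³⁺ < Mg²⁺ < Na⁺ < F⁻ < O²⁻. Na⁺ has 3 below it and 2 above. That's 2.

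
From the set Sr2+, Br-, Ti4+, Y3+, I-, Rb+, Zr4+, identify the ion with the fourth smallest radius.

Work out protons and electrons: Ti4+ has 18 e⁻ (Z=22), Zr4+ has 36 e⁻ (Z=40), Y3+ has 36 e⁻ (Z=39), Sr2+ has 36 e⁻ (Z=38), Rb+ has 36 e⁻ (Z=37), Br- has 36 e⁻ (Z=35), I- has 54 e⁻ (Z=53). Ti4+ < Zr4+ (same group, period 4 vs 5); Zr4+ < Y3+ (both 36 e⁻, Z=40>39); Y3+ < Sr2+ (isoelectronic, higher Z=39 is smaller); Sr2+ < Rb+ (both 36 e⁻, Z=38>37); Rb+ < Br- (isoelectronic, higher Z=37 is smaller); Br- < I- (same group, 1 shell fewer).
Ordering: Ti4+ < Zr4+ < Y3+ < Sr2+ < Rb+ < Br- < I-. The fourth smallest is Sr2+.

Sr2+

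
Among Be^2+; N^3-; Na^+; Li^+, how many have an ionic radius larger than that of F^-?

Be^2+: 2 e⁻, Z=4, Li^+: 2 e⁻, Z=3, Na^+: 10 e⁻, Z=11, F^-: 10 e⁻, Z=9, N^3-: 10 e⁻, Z=7. Be^2+ < Li^+ (both 2 e⁻, Z=4>3); Li^+ < Na^+ (same group, period 2 vs 3); Na^+ < F^- (both 10 e⁻, Z=11>9); F^- < N^3- (both 10 e⁻, Z=9>7).
Relative to F^-, the ions that are larger are N^3-. Count: 1.

1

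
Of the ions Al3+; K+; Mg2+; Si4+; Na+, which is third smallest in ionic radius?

Tabulating Z and e⁻: Si4+: 10 e⁻, Z=14, Al3+: 10 e⁻, Z=13, Mg2+: 10 e⁻, Z=12, Na+: 10 e⁻, Z=11, K+: 18 e⁻, Z=19. Si4+ < Al3+ (isoelectronic, higher Z=14 is smaller); Al3+ < Mg2+ (isoelectronic, higher Z=13 is smaller); Mg2+ < Na+ (isoelectronic, higher Z=12 is smaller); Na+ < K+ (same group, 1 shell fewer).
That gives Si4+ < Al3+ < Mg2+ < Na+ < K+. From the smallest end, number 3 is Mg2+.

Mg2+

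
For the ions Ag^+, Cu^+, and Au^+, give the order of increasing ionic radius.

Cu^+ < Ag^+ < Au^+

These ions sit in one column with identical charge. Each step down the periodic table adds a principal shell, increasing the radius.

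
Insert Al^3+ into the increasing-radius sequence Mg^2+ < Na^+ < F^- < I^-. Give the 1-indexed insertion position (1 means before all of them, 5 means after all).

1

Work out protons and electrons: Al^3+ has 10 e⁻ (Z=13), Mg^2+ has 10 e⁻ (Z=12), Na^+ has 10 e⁻ (Z=11), F^- has 10 e⁻ (Z=9), I^- has 54 e⁻ (Z=53). Al^3+ < Mg^2+ (both 10 e⁻, Z=13>12); Mg^2+ < Na^+ (isoelectronic, higher Z=12 is smaller); Na^+ < F^- (both 10 e⁻, Z=11>9); F^- < I^- (same group, 3 shells fewer).
With Al^3+ included the full order is Al^3+ < Mg^2+ < Na^+ < F^- < I^-, so it takes position 1.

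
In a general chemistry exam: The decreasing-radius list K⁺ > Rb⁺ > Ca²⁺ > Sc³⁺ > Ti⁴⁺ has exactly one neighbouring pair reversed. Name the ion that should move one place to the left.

Scanning neighbour by neighbour, only K⁺/Rb⁺ violates a trend: K⁺ and Rb⁺ are in one column with the same charge; the lighter period-4 ion has one fewer shell and is smaller. That makes Rb⁺ the one sitting a position late relative to where it belongs.

Rb⁺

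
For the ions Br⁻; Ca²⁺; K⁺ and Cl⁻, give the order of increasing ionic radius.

Ca²⁺: 18 e⁻, Z=20, K⁺: 18 e⁻, Z=19, Cl⁻: 18 e⁻, Z=17, Br⁻: 36 e⁻, Z=35. Ca²⁺ < K⁺ (both 18 e⁻, Z=20>19); K⁺ < Cl⁻ (both 18 e⁻, Z=19>17); Cl⁻ < Br⁻ (same group, period 3 vs 4).

Ca²⁺ < K⁺ < Cl⁻ < Br⁻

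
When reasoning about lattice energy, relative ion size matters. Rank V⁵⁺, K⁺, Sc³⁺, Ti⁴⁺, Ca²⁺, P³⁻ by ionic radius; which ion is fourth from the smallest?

Isoelectronic series (18 e⁻ each). Size is set by nuclear charge: more protons means a smaller ion. V⁵⁺ (Z=23), Ti⁴⁺ (Z=22), Sc³⁺ (Z=21), Ca²⁺ (Z=20), K⁺ (Z=19), P³⁻ (Z=15).
Ordering: V⁵⁺ < Ti⁴⁺ < Sc³⁺ < Ca²⁺ < K⁺ < P³⁻. The fourth smallest is Ca²⁺.

Ca²⁺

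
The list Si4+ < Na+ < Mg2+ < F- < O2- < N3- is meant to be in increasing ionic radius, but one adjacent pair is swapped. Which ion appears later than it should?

Scanning neighbour by neighbour, only Na+/Mg2+ violates a trend: Mg2+ and Na+ share 10 electrons; the higher nuclear charge on Mg (Z=12) contracts it more, so Mg2+ < Na+. That makes Mg2+ the one sitting a position late relative to where it belongs.

Mg2+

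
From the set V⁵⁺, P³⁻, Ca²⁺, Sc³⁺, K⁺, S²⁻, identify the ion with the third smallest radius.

These species are isoelectronic with 18 electrons. The only difference is the number of protons: V⁵⁺ (Z=23), Sc³⁺ (Z=21), Ca²⁺ (Z=20), K⁺ (Z=19), S²⁻ (Z=16), P³⁻ (Z=15). The strongest nuclear pull (V⁵⁺) gives the smallest ion.
So the order is V⁵⁺ < Sc³⁺ < Ca²⁺ < K⁺ < S²⁻ < P³⁻; the 3rd-smallest ion is Ca²⁺.

Ca²⁺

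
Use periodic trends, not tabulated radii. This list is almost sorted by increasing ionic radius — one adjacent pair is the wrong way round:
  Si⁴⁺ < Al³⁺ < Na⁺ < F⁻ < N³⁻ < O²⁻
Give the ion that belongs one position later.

The pair N³⁻, O²⁻ is the wrong way round — O²⁻ and N³⁻ share 10 electrons; the higher nuclear charge on O (Z=8) contracts it more, so O²⁻ < N³⁻. All other adjacent pairs agree with periodic trends, so N³⁻ is the misplaced ion.

N³⁻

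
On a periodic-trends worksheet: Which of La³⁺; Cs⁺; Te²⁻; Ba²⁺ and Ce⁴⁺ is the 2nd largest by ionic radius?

All of these have 54 electrons (isoelectronic). With the same electron cloud, the ion with the most protons pulls it in tightest. Nuclear charges: Ce⁴⁺ (Z=58), La³⁺ (Z=57), Ba²⁺ (Z=56), Cs⁺ (Z=55), Te²⁻ (Z=52). Highest Z is smallest.
Full ascending order: Ce⁴⁺ < La³⁺ < Ba²⁺ < Cs⁺ < Te²⁻. Counting from the largest, position 2 is Cs⁺.

Cs⁺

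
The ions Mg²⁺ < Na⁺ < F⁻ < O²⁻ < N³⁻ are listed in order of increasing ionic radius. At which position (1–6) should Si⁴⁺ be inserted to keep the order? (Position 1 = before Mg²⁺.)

These species are isoelectronic with 10 electrons. The only difference is the number of protons: Si⁴⁺ (Z=14), Mg²⁺ (Z=12), Na⁺ (Z=11), F⁻ (Z=9), O²⁻ (Z=8), N³⁻ (Z=7). The strongest nuclear pull (Si⁴⁺) gives the smallest ion.
The complete sequence is Si⁴⁺ < Mg²⁺ < Na⁺ < F⁻ < O²⁻ < N³⁻. Si⁴⁺ sits at position 1.

1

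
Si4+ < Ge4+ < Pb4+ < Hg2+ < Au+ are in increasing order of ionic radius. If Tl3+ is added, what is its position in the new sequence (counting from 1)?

4

Work out protons and electrons: Si4+: 10 e⁻, Z=14, Ge4+: 28 e⁻, Z=32, Pb4+: 78 e⁻, Z=82, Tl3+: 78 e⁻, Z=81, Hg2+: 78 e⁻, Z=80, Au+: 78 e⁻, Z=79. Si4+ < Ge4+ (same group, period 3 vs 4); Ge4+ < Pb4+ (same group, 2 shells fewer); Pb4+ < Tl3+ (both 78 e⁻, Z=82>81); Tl3+ < Hg2+ (isoelectronic, higher Z=81 is smaller); Hg2+ < Au+ (isoelectronic, higher Z=80 is smaller).
Putting Tl3+ in gives Si4+ < Ge4+ < Pb4+ < Tl3+ < Hg2+ < Au+; it lands at slot 4.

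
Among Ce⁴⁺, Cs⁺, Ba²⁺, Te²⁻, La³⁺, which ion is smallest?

All of these have 54 electrons (isoelectronic). With the same electron cloud, the ion with the most protons pulls it in tightest. Nuclear charges: Ce⁴⁺ (Z=58), La³⁺ (Z=57), Ba²⁺ (Z=56), Cs⁺ (Z=55), Te²⁻ (Z=52). Highest Z is smallest.

Ce⁴⁺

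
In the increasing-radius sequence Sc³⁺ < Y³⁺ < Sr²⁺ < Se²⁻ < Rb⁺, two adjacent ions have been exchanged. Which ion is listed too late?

Rb⁺

Scanning neighbour by neighbour, only Se²⁻/Rb⁺ violates a trend: Rb⁺ and Se²⁻ share 36 electrons; the higher nuclear charge on Rb (Z=37) contracts it more, so Rb⁺ < Se²⁻. That makes Rb⁺ the one sitting a position late relative to where it belongs.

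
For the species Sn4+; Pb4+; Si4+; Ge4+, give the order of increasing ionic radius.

Si4+ < Ge4+ < Sn4+ < Pb4+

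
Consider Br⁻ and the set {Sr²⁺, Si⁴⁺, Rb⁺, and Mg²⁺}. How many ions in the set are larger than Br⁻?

0

First list Z and electron count for each: Si⁴⁺ has 10 e⁻ (Z=14), Mg²⁺ has 10 e⁻ (Z=12), Sr²⁺ has 36 e⁻ (Z=38), Rb⁺ has 36 e⁻ (Z=37), Br⁻ has 36 e⁻ (Z=35). Si⁴⁺ < Mg²⁺ (both 10 e⁻, Z=14>12); Mg²⁺ < Sr²⁺ (same group, 2 shells fewer); Sr²⁺ < Rb⁺ (both 36 e⁻, Z=38>37); Rb⁺ < Br⁻ (isoelectronic, higher Z=37 is smaller).
Ordering all of them (including Br⁻) by radius gives Si⁴⁺ < Mg²⁺ < Sr²⁺ < Rb⁺ < Br⁻. So 0 are larger.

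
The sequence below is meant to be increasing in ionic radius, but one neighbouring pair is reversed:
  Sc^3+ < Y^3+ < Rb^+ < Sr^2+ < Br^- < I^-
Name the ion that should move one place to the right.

The pair Rb^+, Sr^2+ is the wrong way round — both have 36 electrons but Z(Sr)=38 > Z(Rb)=37, so Sr^2+ should be the smaller of the two. All other adjacent pairs agree with periodic trends, so Rb^+ is the misplaced ion.

Rb^+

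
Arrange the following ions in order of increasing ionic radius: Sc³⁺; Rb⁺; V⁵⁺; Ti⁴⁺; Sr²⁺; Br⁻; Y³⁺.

Tabulating Z and e⁻: V⁵⁺ has 18 e⁻ (Z=23), Ti⁴⁺ has 18 e⁻ (Z=22), Sc³⁺ has 18 e⁻ (Z=21), Y³⁺ has 36 e⁻ (Z=39), Sr²⁺ has 36 e⁻ (Z=38), Rb⁺ has 36 e⁻ (Z=37), Br⁻ has 36 e⁻ (Z=35). V⁵⁺ < Ti⁴⁺ (isoelectronic, higher Z=23 is smaller); Ti⁴⁺ < Sc³⁺ (isoelectronic, higher Z=22 is smaller); Sc³⁺ < Y³⁺ (same group, period 4 vs 5); Y³⁺ < Sr²⁺ (isoelectronic, higher Z=39 is smaller); Sr²⁺ < Rb⁺ (both 36 e⁻, Z=38>37); Rb⁺ < Br⁻ (both 36 e⁻, Z=37>35).

V⁵⁺ < Ti⁴⁺ < Sc³⁺ < Y³⁺ < Sr²⁺ < Rb⁺ < Br⁻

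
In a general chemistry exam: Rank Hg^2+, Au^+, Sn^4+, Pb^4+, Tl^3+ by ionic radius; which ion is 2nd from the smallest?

Pb^4+

Work out protons and electrons: Sn^4+ has 46 e⁻ (Z=50), Pb^4+ has 78 e⁻ (Z=82), Tl^3+ has 78 e⁻ (Z=81), Hg^2+ has 78 e⁻ (Z=80), Au^+ has 78 e⁻ (Z=79). Sn^4+ < Pb^4+ (same group, period 5 vs 6); Pb^4+ < Tl^3+ (isoelectronic, higher Z=82 is smaller); Tl^3+ < Hg^2+ (isoelectronic, higher Z=81 is smaller); Hg^2+ < Au^+ (both 78 e⁻, Z=80>79).
Ordering: Sn^4+ < Pb^4+ < Tl^3+ < Hg^2+ < Au^+. The 2nd smallest is Pb^4+.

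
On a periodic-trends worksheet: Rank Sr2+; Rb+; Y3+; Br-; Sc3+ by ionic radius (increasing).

Sc3+ < Y3+ < Sr2+ < Rb+ < Br-

Work out protons and electrons: Sc3+ (Z=21, 18 e⁻), Y3+ (Z=39, 36 e⁻), Sr2+ (Z=38, 36 e⁻), Rb+ (Z=37, 36 e⁻), Br- (Z=35, 36 e⁻). Sc3+ < Y3+ (same group, 1 shell fewer); Y3+ < Sr2+ (both 36 e⁻, Z=39>38); Sr2+ < Rb+ (both 36 e⁻, Z=38>37); Rb+ < Br- (both 36 e⁻, Z=37>35).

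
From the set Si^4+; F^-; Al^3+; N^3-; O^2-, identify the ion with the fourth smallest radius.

O^2-

Isoelectronic series (10 e⁻ each). Size is set by nuclear charge: more protons means a smaller ion. Si^4+ (Z=14), Al^3+ (Z=13), F^- (Z=9), O^2- (Z=8), N^3- (Z=7).
That gives Si^4+ < Al^3+ < F^- < O^2- < N^3-. From the smallest end, number 4 is O^2-.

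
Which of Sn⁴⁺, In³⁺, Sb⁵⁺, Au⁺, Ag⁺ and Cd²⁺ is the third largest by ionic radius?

Cd²⁺

Electron counts and nuclear charges: Sb⁵⁺ (Z=51, 46 e⁻), Sn⁴⁺ (Z=50, 46 e⁻), In³⁺ (Z=49, 46 e⁻), Cd²⁺ (Z=48, 46 e⁻), Ag⁺ (Z=47, 46 e⁻), Au⁺ (Z=79, 78 e⁻). Sb⁵⁺ < Sn⁴⁺ (both 46 e⁻, Z=51>50); Sn⁴⁺ < In³⁺ (isoelectronic, higher Z=50 is smaller); In³⁺ < Cd²⁺ (isoelectronic, higher Z=49 is smaller); Cd²⁺ < Ag⁺ (isoelectronic, higher Z=48 is smaller); Ag⁺ < Au⁺ (same group, period 5 vs 6).
That gives Sb⁵⁺ < Sn⁴⁺ < In³⁺ < Cd²⁺ < Ag⁺ < Au⁺. From the largest end, number 3 is Cd²⁺.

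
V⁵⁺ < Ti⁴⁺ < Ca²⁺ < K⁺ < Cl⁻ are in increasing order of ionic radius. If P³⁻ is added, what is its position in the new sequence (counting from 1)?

All of these have 18 electrons (isoelectronic). With the same electron cloud, the ion with the most protons pulls it in tightest. Nuclear charges: V⁵⁺ (Z=23), Ti⁴⁺ (Z=22), Ca²⁺ (Z=20), K⁺ (Z=19), Cl⁻ (Z=17), P³⁻ (Z=15). Highest Z is smallest.
Putting P³⁻ in gives V⁵⁺ < Ti⁴⁺ < Ca²⁺ < K⁺ < Cl⁻ < P³⁻; it lands at slot 6.

6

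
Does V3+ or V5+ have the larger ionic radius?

Same element, different charge: the more highly charged cation has fewer electrons and a greater effective nuclear charge per electron, making V5+ the smallest.

V3+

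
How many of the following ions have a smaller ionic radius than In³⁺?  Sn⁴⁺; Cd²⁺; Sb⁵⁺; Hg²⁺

Tabulating Z and e⁻: Sb⁵⁺: 46 e⁻, Z=51, Sn⁴⁺: 46 e⁻, Z=50, In³⁺: 46 e⁻, Z=49, Cd²⁺: 46 e⁻, Z=48, Hg²⁺: 78 e⁻, Z=80. Sb⁵⁺ < Sn⁴⁺ (both 46 e⁻, Z=51>50); Sn⁴⁺ < In³⁺ (isoelectronic, higher Z=50 is smaller); In³⁺ < Cd²⁺ (both 46 e⁻, Z=49>48); Cd²⁺ < Hg²⁺ (same group, 1 shell fewer).
Placing each against In³⁺: smaller — Sb⁵⁺, Sn⁴⁺; larger — Cd²⁺, Hg²⁺. So 2 are smaller.

2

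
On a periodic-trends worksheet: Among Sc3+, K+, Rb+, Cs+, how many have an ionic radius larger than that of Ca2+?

3

Work out protons and electrons: Sc3+ has 18 e⁻ (Z=21), Ca2+ has 18 e⁻ (Z=20), K+ has 18 e⁻ (Z=19), Rb+ has 36 e⁻ (Z=37), Cs+ has 54 e⁻ (Z=55). Sc3+ < Ca2+ (both 18 e⁻, Z=21>20); Ca2+ < K+ (both 18 e⁻, Z=20>19); K+ < Rb+ (same group, 1 shell fewer); Rb+ < Cs+ (same group, period 5 vs 6).
Overall: Sc3+ < Ca2+ < K+ < Rb+ < Cs+. Ca2+ has 1 below it and 3 above. So 3 are larger.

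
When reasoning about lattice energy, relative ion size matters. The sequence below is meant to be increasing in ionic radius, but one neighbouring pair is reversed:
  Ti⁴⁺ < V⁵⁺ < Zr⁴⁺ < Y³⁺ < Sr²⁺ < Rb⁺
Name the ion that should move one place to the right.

The pair Ti⁴⁺, V⁵⁺ is the wrong way round — they are isoelectronic (18 e⁻) and V has more protons than Ti (23 vs 22), making V⁵⁺ smaller. All other adjacent pairs agree with periodic trends, so Ti⁴⁺ is the misplaced ion.

Ti⁴⁺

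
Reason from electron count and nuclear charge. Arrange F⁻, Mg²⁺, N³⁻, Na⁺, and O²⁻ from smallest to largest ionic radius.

Mg²⁺ < Na⁺ < F⁻ < O²⁻ < N³⁻

Each ion has 10 electrons. The ranking follows nuclear charge in reverse — greater Z gives a smaller radius. Mg²⁺ (Z=12), Na⁺ (Z=11), F⁻ (Z=9), O²⁻ (Z=8), N³⁻ (Z=7).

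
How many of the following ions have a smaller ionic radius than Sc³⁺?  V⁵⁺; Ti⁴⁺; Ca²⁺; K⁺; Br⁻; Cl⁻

Work out protons and electrons: V⁵⁺: 18 e⁻, Z=23, Ti⁴⁺: 18 e⁻, Z=22, Sc³⁺: 18 e⁻, Z=21, Ca²⁺: 18 e⁻, Z=20, K⁺: 18 e⁻, Z=19, Cl⁻: 18 e⁻, Z=17, Br⁻: 36 e⁻, Z=35. V⁵⁺ < Ti⁴⁺ (both 18 e⁻, Z=23>22); Ti⁴⁺ < Sc³⁺ (isoelectronic, higher Z=22 is smaller); Sc³⁺ < Ca²⁺ (both 18 e⁻, Z=21>20); Ca²⁺ < K⁺ (isoelectronic, higher Z=20 is smaller); K⁺ < Cl⁻ (isoelectronic, higher Z=19 is smaller); Cl⁻ < Br⁻ (same group, period 3 vs 4).
Overall: V⁵⁺ < Ti⁴⁺ < Sc³⁺ < Ca²⁺ < K⁺ < Cl⁻ < Br⁻. Sc³⁺ has 2 below it and 4 above. Count: 2.

2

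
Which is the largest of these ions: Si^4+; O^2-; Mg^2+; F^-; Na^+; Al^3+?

O^2-

Each ion has 10 electrons. The ranking follows nuclear charge in reverse — greater Z gives a smaller radius. Si^4+ (Z=14), Al^3+ (Z=13), Mg^2+ (Z=12), Na^+ (Z=11), F^- (Z=9), O^2- (Z=8).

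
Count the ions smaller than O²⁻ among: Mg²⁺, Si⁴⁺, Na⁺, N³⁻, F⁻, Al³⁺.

These species are isoelectronic with 10 electrons. The only difference is the number of protons: Si⁴⁺ (Z=14), Al³⁺ (Z=13), Mg²⁺ (Z=12), Na⁺ (Z=11), F⁻ (Z=9), O²⁻ (Z=8), N³⁻ (Z=7). The strongest nuclear pull (Si⁴⁺) gives the smallest ion.
Placing each against O²⁻: smaller — Si⁴⁺, Al³⁺, Mg²⁺, Na⁺, F⁻; larger — N³⁻. That's 5.

5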